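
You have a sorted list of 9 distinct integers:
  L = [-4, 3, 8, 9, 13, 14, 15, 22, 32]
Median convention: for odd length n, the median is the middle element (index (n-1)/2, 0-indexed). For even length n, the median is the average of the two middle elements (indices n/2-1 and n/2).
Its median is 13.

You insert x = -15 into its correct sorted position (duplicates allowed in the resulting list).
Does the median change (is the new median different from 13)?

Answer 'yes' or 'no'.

Old median = 13
Insert x = -15
New median = 11
Changed? yes

Answer: yes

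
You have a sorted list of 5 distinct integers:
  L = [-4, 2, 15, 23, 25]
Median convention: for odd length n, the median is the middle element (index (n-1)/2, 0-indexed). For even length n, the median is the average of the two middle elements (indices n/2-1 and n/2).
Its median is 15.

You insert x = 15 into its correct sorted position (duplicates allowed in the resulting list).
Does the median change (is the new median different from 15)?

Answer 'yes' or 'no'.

Old median = 15
Insert x = 15
New median = 15
Changed? no

Answer: no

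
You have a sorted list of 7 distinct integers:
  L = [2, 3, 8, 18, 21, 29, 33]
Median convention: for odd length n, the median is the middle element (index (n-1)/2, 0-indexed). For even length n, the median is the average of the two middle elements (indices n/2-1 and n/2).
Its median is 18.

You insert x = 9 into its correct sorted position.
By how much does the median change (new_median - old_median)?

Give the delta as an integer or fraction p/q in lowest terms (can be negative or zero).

Old median = 18
After inserting x = 9: new sorted = [2, 3, 8, 9, 18, 21, 29, 33]
New median = 27/2
Delta = 27/2 - 18 = -9/2

Answer: -9/2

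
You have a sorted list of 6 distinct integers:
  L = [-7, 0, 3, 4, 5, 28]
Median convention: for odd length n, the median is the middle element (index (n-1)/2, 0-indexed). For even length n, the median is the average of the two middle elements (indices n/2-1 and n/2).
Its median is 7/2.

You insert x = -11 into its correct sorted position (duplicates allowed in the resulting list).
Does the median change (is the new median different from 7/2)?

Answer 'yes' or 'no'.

Old median = 7/2
Insert x = -11
New median = 3
Changed? yes

Answer: yes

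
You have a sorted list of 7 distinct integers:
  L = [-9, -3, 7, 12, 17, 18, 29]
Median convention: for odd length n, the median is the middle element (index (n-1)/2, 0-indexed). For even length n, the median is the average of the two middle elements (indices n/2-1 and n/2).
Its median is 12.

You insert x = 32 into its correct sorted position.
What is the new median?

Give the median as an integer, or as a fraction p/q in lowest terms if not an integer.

Old list (sorted, length 7): [-9, -3, 7, 12, 17, 18, 29]
Old median = 12
Insert x = 32
Old length odd (7). Middle was index 3 = 12.
New length even (8). New median = avg of two middle elements.
x = 32: 7 elements are < x, 0 elements are > x.
New sorted list: [-9, -3, 7, 12, 17, 18, 29, 32]
New median = 29/2

Answer: 29/2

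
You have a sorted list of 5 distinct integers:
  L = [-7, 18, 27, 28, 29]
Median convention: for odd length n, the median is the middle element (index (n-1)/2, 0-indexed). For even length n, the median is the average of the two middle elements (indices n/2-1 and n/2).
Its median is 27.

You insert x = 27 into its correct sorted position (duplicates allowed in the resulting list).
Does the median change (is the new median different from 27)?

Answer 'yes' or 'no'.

Old median = 27
Insert x = 27
New median = 27
Changed? no

Answer: no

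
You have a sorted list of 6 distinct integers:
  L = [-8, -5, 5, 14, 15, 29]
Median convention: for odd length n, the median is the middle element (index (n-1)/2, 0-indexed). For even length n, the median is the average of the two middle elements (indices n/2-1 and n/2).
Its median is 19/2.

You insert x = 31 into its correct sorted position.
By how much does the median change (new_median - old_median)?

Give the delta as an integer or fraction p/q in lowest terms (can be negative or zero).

Answer: 9/2

Derivation:
Old median = 19/2
After inserting x = 31: new sorted = [-8, -5, 5, 14, 15, 29, 31]
New median = 14
Delta = 14 - 19/2 = 9/2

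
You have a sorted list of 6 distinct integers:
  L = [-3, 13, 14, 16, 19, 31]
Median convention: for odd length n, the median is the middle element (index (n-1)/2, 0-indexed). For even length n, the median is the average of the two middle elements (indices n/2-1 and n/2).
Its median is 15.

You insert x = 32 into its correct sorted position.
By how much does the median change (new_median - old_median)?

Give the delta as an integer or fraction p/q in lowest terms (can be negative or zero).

Old median = 15
After inserting x = 32: new sorted = [-3, 13, 14, 16, 19, 31, 32]
New median = 16
Delta = 16 - 15 = 1

Answer: 1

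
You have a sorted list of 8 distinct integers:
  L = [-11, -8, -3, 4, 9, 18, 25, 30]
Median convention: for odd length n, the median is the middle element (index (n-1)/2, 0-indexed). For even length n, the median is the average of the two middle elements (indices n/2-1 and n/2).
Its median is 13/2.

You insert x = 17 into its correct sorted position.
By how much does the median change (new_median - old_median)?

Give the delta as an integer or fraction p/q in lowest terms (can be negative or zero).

Answer: 5/2

Derivation:
Old median = 13/2
After inserting x = 17: new sorted = [-11, -8, -3, 4, 9, 17, 18, 25, 30]
New median = 9
Delta = 9 - 13/2 = 5/2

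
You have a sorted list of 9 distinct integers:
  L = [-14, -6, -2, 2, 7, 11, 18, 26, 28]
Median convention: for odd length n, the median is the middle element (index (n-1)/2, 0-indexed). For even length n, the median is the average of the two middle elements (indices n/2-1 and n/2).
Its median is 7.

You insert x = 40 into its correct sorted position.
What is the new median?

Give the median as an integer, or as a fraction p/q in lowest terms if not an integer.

Old list (sorted, length 9): [-14, -6, -2, 2, 7, 11, 18, 26, 28]
Old median = 7
Insert x = 40
Old length odd (9). Middle was index 4 = 7.
New length even (10). New median = avg of two middle elements.
x = 40: 9 elements are < x, 0 elements are > x.
New sorted list: [-14, -6, -2, 2, 7, 11, 18, 26, 28, 40]
New median = 9

Answer: 9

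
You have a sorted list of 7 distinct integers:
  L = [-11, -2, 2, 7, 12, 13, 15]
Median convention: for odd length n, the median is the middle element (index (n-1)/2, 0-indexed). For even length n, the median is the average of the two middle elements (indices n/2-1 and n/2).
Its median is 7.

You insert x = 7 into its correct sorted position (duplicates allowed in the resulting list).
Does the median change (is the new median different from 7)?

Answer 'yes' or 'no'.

Answer: no

Derivation:
Old median = 7
Insert x = 7
New median = 7
Changed? no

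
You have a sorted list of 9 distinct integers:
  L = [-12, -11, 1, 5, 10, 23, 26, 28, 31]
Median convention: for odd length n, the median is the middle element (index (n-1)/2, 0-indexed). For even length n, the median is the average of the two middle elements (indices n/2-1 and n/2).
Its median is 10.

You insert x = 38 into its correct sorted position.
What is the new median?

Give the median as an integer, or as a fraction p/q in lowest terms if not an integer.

Answer: 33/2

Derivation:
Old list (sorted, length 9): [-12, -11, 1, 5, 10, 23, 26, 28, 31]
Old median = 10
Insert x = 38
Old length odd (9). Middle was index 4 = 10.
New length even (10). New median = avg of two middle elements.
x = 38: 9 elements are < x, 0 elements are > x.
New sorted list: [-12, -11, 1, 5, 10, 23, 26, 28, 31, 38]
New median = 33/2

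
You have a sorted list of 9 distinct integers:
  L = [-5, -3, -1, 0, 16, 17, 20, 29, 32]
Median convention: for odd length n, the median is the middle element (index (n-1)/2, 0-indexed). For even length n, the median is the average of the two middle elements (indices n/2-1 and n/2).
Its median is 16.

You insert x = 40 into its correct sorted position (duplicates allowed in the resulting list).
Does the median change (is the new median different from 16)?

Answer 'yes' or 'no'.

Answer: yes

Derivation:
Old median = 16
Insert x = 40
New median = 33/2
Changed? yes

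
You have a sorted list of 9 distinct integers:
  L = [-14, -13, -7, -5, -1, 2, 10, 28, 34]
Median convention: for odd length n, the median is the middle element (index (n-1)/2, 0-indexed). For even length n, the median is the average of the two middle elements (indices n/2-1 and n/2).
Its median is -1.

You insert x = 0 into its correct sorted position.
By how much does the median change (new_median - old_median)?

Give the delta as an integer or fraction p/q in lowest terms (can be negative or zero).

Answer: 1/2

Derivation:
Old median = -1
After inserting x = 0: new sorted = [-14, -13, -7, -5, -1, 0, 2, 10, 28, 34]
New median = -1/2
Delta = -1/2 - -1 = 1/2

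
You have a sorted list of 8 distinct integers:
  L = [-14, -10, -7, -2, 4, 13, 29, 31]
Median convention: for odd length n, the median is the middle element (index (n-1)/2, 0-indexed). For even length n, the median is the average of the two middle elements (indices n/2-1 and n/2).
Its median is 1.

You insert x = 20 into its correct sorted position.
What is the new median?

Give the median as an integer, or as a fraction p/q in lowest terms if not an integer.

Old list (sorted, length 8): [-14, -10, -7, -2, 4, 13, 29, 31]
Old median = 1
Insert x = 20
Old length even (8). Middle pair: indices 3,4 = -2,4.
New length odd (9). New median = single middle element.
x = 20: 6 elements are < x, 2 elements are > x.
New sorted list: [-14, -10, -7, -2, 4, 13, 20, 29, 31]
New median = 4

Answer: 4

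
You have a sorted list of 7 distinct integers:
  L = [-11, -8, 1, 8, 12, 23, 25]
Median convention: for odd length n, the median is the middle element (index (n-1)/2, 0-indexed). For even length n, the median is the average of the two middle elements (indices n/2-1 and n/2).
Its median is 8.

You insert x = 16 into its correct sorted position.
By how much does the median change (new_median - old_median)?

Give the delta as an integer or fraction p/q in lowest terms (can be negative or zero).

Old median = 8
After inserting x = 16: new sorted = [-11, -8, 1, 8, 12, 16, 23, 25]
New median = 10
Delta = 10 - 8 = 2

Answer: 2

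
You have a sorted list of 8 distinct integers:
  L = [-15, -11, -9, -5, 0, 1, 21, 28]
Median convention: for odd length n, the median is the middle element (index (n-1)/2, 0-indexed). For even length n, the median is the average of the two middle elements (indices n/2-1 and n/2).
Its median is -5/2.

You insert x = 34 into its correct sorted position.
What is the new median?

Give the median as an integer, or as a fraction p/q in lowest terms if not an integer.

Answer: 0

Derivation:
Old list (sorted, length 8): [-15, -11, -9, -5, 0, 1, 21, 28]
Old median = -5/2
Insert x = 34
Old length even (8). Middle pair: indices 3,4 = -5,0.
New length odd (9). New median = single middle element.
x = 34: 8 elements are < x, 0 elements are > x.
New sorted list: [-15, -11, -9, -5, 0, 1, 21, 28, 34]
New median = 0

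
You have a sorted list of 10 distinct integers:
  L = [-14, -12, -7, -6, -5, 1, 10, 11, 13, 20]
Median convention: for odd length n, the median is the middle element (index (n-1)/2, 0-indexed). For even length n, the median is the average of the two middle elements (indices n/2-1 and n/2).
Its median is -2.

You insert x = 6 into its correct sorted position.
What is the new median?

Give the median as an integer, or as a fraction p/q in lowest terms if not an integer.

Answer: 1

Derivation:
Old list (sorted, length 10): [-14, -12, -7, -6, -5, 1, 10, 11, 13, 20]
Old median = -2
Insert x = 6
Old length even (10). Middle pair: indices 4,5 = -5,1.
New length odd (11). New median = single middle element.
x = 6: 6 elements are < x, 4 elements are > x.
New sorted list: [-14, -12, -7, -6, -5, 1, 6, 10, 11, 13, 20]
New median = 1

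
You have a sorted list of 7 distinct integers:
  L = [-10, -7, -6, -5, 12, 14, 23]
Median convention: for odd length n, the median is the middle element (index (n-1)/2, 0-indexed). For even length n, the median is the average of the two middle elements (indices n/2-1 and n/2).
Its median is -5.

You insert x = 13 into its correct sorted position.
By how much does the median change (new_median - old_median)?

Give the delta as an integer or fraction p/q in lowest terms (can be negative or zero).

Answer: 17/2

Derivation:
Old median = -5
After inserting x = 13: new sorted = [-10, -7, -6, -5, 12, 13, 14, 23]
New median = 7/2
Delta = 7/2 - -5 = 17/2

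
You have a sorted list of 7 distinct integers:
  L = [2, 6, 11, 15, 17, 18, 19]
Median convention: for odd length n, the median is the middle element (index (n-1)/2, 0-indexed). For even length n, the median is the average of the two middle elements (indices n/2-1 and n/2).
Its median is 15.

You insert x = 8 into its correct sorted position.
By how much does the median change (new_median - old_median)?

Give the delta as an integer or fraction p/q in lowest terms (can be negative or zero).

Old median = 15
After inserting x = 8: new sorted = [2, 6, 8, 11, 15, 17, 18, 19]
New median = 13
Delta = 13 - 15 = -2

Answer: -2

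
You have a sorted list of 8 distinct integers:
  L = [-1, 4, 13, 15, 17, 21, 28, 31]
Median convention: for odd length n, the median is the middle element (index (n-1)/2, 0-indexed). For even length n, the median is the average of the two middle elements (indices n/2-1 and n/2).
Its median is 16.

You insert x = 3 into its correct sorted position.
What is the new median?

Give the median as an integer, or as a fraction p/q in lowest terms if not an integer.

Answer: 15

Derivation:
Old list (sorted, length 8): [-1, 4, 13, 15, 17, 21, 28, 31]
Old median = 16
Insert x = 3
Old length even (8). Middle pair: indices 3,4 = 15,17.
New length odd (9). New median = single middle element.
x = 3: 1 elements are < x, 7 elements are > x.
New sorted list: [-1, 3, 4, 13, 15, 17, 21, 28, 31]
New median = 15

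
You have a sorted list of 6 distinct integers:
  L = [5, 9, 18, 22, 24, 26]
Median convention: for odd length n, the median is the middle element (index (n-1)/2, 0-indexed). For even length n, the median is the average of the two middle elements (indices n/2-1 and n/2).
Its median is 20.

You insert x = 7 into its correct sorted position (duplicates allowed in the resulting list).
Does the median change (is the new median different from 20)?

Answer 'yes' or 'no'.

Old median = 20
Insert x = 7
New median = 18
Changed? yes

Answer: yes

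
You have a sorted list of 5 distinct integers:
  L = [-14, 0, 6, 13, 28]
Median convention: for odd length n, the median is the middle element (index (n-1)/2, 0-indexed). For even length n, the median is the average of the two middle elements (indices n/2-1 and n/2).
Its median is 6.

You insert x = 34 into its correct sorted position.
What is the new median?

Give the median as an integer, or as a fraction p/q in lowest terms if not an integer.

Answer: 19/2

Derivation:
Old list (sorted, length 5): [-14, 0, 6, 13, 28]
Old median = 6
Insert x = 34
Old length odd (5). Middle was index 2 = 6.
New length even (6). New median = avg of two middle elements.
x = 34: 5 elements are < x, 0 elements are > x.
New sorted list: [-14, 0, 6, 13, 28, 34]
New median = 19/2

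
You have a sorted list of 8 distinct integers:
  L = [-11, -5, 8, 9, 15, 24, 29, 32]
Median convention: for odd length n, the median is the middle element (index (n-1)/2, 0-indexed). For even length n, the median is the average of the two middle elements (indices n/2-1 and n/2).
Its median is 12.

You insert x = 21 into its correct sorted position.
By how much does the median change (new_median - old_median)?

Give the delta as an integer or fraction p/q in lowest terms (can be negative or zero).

Answer: 3

Derivation:
Old median = 12
After inserting x = 21: new sorted = [-11, -5, 8, 9, 15, 21, 24, 29, 32]
New median = 15
Delta = 15 - 12 = 3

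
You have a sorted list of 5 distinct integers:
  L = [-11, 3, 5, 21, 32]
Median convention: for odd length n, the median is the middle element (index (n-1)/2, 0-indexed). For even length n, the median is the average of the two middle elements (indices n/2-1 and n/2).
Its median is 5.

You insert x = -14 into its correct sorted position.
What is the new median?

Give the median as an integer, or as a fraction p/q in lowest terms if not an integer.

Old list (sorted, length 5): [-11, 3, 5, 21, 32]
Old median = 5
Insert x = -14
Old length odd (5). Middle was index 2 = 5.
New length even (6). New median = avg of two middle elements.
x = -14: 0 elements are < x, 5 elements are > x.
New sorted list: [-14, -11, 3, 5, 21, 32]
New median = 4

Answer: 4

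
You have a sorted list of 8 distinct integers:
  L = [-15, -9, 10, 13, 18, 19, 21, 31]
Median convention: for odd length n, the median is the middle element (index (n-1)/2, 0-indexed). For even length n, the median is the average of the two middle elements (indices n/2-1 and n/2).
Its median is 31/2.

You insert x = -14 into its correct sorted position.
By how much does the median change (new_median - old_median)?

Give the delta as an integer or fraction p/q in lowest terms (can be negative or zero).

Answer: -5/2

Derivation:
Old median = 31/2
After inserting x = -14: new sorted = [-15, -14, -9, 10, 13, 18, 19, 21, 31]
New median = 13
Delta = 13 - 31/2 = -5/2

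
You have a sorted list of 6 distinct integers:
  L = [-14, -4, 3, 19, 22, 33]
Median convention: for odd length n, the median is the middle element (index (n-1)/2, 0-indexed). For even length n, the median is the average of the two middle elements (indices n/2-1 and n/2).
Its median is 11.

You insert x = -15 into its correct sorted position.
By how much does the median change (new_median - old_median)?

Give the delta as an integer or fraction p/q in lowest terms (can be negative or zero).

Old median = 11
After inserting x = -15: new sorted = [-15, -14, -4, 3, 19, 22, 33]
New median = 3
Delta = 3 - 11 = -8

Answer: -8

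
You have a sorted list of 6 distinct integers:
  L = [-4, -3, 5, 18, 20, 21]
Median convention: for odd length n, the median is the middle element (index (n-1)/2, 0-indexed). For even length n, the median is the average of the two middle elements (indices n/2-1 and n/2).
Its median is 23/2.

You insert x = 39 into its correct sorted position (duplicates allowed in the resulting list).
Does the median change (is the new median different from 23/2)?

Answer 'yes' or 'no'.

Old median = 23/2
Insert x = 39
New median = 18
Changed? yes

Answer: yes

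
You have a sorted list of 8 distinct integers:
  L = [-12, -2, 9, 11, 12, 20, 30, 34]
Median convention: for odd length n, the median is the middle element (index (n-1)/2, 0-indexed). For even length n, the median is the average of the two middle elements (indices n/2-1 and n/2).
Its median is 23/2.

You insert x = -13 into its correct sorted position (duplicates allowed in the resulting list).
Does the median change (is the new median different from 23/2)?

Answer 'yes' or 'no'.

Answer: yes

Derivation:
Old median = 23/2
Insert x = -13
New median = 11
Changed? yes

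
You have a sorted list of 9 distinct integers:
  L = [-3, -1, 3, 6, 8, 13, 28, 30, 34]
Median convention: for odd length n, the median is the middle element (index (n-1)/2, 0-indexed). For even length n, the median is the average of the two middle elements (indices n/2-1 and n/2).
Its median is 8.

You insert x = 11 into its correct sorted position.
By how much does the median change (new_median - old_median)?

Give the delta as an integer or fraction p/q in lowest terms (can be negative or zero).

Answer: 3/2

Derivation:
Old median = 8
After inserting x = 11: new sorted = [-3, -1, 3, 6, 8, 11, 13, 28, 30, 34]
New median = 19/2
Delta = 19/2 - 8 = 3/2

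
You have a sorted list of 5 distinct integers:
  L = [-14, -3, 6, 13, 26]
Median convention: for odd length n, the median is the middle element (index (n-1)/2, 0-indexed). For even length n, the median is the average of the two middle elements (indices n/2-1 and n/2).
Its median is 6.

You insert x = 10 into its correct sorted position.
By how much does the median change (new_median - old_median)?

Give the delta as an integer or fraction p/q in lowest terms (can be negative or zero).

Old median = 6
After inserting x = 10: new sorted = [-14, -3, 6, 10, 13, 26]
New median = 8
Delta = 8 - 6 = 2

Answer: 2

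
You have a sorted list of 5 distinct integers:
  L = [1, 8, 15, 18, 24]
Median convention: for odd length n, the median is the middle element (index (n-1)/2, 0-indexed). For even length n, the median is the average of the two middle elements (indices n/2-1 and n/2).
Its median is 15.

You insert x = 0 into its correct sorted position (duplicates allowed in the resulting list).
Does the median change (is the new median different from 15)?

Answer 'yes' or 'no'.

Answer: yes

Derivation:
Old median = 15
Insert x = 0
New median = 23/2
Changed? yes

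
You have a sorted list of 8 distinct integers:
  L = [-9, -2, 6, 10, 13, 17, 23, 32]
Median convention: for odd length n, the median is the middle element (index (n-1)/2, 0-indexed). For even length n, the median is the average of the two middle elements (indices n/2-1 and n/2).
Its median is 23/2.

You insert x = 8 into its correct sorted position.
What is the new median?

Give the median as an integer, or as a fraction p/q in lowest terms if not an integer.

Old list (sorted, length 8): [-9, -2, 6, 10, 13, 17, 23, 32]
Old median = 23/2
Insert x = 8
Old length even (8). Middle pair: indices 3,4 = 10,13.
New length odd (9). New median = single middle element.
x = 8: 3 elements are < x, 5 elements are > x.
New sorted list: [-9, -2, 6, 8, 10, 13, 17, 23, 32]
New median = 10

Answer: 10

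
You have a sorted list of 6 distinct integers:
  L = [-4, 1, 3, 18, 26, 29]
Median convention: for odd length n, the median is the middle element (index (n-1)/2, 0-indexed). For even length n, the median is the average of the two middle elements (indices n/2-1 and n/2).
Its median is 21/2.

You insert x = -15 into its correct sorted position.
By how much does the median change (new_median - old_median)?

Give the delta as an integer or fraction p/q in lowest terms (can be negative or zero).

Answer: -15/2

Derivation:
Old median = 21/2
After inserting x = -15: new sorted = [-15, -4, 1, 3, 18, 26, 29]
New median = 3
Delta = 3 - 21/2 = -15/2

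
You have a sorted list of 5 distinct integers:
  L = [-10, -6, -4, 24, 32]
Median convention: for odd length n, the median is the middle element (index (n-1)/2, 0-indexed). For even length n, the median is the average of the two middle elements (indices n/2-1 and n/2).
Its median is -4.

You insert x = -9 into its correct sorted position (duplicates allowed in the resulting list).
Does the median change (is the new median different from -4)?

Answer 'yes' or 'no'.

Old median = -4
Insert x = -9
New median = -5
Changed? yes

Answer: yes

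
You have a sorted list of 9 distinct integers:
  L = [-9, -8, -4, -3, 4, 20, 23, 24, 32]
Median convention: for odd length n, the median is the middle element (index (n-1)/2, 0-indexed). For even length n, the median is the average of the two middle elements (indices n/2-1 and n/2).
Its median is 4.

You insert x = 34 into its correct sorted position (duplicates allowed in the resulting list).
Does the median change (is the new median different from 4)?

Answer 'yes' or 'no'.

Old median = 4
Insert x = 34
New median = 12
Changed? yes

Answer: yes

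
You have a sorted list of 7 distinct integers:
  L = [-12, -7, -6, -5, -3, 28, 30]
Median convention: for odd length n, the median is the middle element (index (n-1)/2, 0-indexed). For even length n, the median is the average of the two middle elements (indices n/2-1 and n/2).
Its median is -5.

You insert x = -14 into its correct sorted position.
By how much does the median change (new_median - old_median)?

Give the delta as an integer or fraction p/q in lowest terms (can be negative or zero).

Old median = -5
After inserting x = -14: new sorted = [-14, -12, -7, -6, -5, -3, 28, 30]
New median = -11/2
Delta = -11/2 - -5 = -1/2

Answer: -1/2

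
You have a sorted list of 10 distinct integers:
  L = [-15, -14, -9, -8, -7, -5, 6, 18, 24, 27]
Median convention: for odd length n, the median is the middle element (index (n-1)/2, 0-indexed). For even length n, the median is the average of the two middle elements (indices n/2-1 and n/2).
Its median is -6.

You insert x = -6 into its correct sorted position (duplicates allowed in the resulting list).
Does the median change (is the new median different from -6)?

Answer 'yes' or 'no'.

Old median = -6
Insert x = -6
New median = -6
Changed? no

Answer: no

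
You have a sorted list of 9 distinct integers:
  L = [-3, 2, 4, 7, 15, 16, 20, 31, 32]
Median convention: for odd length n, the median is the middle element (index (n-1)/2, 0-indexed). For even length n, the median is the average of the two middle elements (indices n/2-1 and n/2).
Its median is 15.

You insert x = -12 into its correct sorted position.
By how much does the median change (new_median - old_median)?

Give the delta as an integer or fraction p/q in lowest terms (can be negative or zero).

Answer: -4

Derivation:
Old median = 15
After inserting x = -12: new sorted = [-12, -3, 2, 4, 7, 15, 16, 20, 31, 32]
New median = 11
Delta = 11 - 15 = -4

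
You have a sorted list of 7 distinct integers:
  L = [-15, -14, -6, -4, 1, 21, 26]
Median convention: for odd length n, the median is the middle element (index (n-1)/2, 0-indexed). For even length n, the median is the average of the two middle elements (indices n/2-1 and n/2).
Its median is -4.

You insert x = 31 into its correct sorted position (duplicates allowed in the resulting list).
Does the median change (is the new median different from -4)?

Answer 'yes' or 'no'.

Answer: yes

Derivation:
Old median = -4
Insert x = 31
New median = -3/2
Changed? yes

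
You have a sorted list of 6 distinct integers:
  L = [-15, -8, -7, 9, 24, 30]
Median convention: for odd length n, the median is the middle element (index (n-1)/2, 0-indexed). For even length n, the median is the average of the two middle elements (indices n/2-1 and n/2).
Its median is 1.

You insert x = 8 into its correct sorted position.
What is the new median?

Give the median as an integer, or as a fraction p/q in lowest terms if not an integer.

Old list (sorted, length 6): [-15, -8, -7, 9, 24, 30]
Old median = 1
Insert x = 8
Old length even (6). Middle pair: indices 2,3 = -7,9.
New length odd (7). New median = single middle element.
x = 8: 3 elements are < x, 3 elements are > x.
New sorted list: [-15, -8, -7, 8, 9, 24, 30]
New median = 8

Answer: 8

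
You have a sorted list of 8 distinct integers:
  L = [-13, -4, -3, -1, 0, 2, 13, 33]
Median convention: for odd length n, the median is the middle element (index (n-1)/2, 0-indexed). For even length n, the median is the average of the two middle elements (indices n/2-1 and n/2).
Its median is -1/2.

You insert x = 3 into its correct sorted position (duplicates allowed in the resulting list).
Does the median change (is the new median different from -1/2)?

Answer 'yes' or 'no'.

Answer: yes

Derivation:
Old median = -1/2
Insert x = 3
New median = 0
Changed? yes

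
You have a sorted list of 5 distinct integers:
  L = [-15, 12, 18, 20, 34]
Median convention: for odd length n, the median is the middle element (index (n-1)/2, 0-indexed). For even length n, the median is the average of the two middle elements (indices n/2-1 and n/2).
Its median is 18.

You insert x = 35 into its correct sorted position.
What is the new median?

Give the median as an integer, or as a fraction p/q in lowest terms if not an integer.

Answer: 19

Derivation:
Old list (sorted, length 5): [-15, 12, 18, 20, 34]
Old median = 18
Insert x = 35
Old length odd (5). Middle was index 2 = 18.
New length even (6). New median = avg of two middle elements.
x = 35: 5 elements are < x, 0 elements are > x.
New sorted list: [-15, 12, 18, 20, 34, 35]
New median = 19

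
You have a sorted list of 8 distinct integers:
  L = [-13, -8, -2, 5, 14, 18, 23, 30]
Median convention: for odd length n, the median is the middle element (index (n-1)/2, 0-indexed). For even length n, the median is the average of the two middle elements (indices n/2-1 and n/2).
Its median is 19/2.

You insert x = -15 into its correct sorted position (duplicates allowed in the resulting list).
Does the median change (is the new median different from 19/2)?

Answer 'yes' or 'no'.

Old median = 19/2
Insert x = -15
New median = 5
Changed? yes

Answer: yes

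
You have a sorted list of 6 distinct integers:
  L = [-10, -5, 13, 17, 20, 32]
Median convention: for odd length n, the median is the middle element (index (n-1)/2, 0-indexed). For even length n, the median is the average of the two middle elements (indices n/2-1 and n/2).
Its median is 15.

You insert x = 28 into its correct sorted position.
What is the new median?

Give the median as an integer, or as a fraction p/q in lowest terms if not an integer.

Answer: 17

Derivation:
Old list (sorted, length 6): [-10, -5, 13, 17, 20, 32]
Old median = 15
Insert x = 28
Old length even (6). Middle pair: indices 2,3 = 13,17.
New length odd (7). New median = single middle element.
x = 28: 5 elements are < x, 1 elements are > x.
New sorted list: [-10, -5, 13, 17, 20, 28, 32]
New median = 17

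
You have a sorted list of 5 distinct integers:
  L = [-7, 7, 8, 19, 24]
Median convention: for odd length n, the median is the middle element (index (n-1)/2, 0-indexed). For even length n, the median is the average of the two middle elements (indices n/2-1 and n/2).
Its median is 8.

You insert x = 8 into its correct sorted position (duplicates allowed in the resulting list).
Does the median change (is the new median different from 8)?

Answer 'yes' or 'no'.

Answer: no

Derivation:
Old median = 8
Insert x = 8
New median = 8
Changed? no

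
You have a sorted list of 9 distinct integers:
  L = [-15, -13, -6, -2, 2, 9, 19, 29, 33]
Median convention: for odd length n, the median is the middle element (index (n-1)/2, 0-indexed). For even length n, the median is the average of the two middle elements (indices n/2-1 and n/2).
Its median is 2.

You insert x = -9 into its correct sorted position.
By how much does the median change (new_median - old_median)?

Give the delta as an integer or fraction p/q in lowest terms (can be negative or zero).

Old median = 2
After inserting x = -9: new sorted = [-15, -13, -9, -6, -2, 2, 9, 19, 29, 33]
New median = 0
Delta = 0 - 2 = -2

Answer: -2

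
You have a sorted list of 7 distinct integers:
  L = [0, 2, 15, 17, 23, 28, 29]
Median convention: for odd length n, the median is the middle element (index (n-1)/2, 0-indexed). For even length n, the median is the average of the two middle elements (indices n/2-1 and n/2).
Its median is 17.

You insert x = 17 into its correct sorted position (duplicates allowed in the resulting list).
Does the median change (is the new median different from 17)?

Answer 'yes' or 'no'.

Old median = 17
Insert x = 17
New median = 17
Changed? no

Answer: no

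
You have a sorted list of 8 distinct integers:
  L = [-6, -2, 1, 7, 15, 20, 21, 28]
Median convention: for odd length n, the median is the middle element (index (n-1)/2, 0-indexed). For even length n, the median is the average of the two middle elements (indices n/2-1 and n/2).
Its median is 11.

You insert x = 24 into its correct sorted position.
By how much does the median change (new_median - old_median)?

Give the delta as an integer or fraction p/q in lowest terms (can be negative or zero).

Answer: 4

Derivation:
Old median = 11
After inserting x = 24: new sorted = [-6, -2, 1, 7, 15, 20, 21, 24, 28]
New median = 15
Delta = 15 - 11 = 4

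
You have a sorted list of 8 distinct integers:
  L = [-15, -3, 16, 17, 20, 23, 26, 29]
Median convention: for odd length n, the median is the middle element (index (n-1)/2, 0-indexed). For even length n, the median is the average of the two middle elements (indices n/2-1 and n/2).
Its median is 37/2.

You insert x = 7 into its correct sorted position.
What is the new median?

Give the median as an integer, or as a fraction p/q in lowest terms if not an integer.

Old list (sorted, length 8): [-15, -3, 16, 17, 20, 23, 26, 29]
Old median = 37/2
Insert x = 7
Old length even (8). Middle pair: indices 3,4 = 17,20.
New length odd (9). New median = single middle element.
x = 7: 2 elements are < x, 6 elements are > x.
New sorted list: [-15, -3, 7, 16, 17, 20, 23, 26, 29]
New median = 17

Answer: 17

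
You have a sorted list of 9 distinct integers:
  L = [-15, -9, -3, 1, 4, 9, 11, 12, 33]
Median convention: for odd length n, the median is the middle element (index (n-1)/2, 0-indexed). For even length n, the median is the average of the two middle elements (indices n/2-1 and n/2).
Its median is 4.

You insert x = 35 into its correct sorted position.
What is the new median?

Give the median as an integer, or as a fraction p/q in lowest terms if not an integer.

Old list (sorted, length 9): [-15, -9, -3, 1, 4, 9, 11, 12, 33]
Old median = 4
Insert x = 35
Old length odd (9). Middle was index 4 = 4.
New length even (10). New median = avg of two middle elements.
x = 35: 9 elements are < x, 0 elements are > x.
New sorted list: [-15, -9, -3, 1, 4, 9, 11, 12, 33, 35]
New median = 13/2

Answer: 13/2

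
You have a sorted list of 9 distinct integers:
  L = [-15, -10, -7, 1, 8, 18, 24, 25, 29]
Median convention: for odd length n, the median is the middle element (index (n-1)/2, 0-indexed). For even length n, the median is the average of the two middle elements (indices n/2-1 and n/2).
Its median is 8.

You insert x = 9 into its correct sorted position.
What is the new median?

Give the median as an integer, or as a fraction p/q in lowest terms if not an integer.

Answer: 17/2

Derivation:
Old list (sorted, length 9): [-15, -10, -7, 1, 8, 18, 24, 25, 29]
Old median = 8
Insert x = 9
Old length odd (9). Middle was index 4 = 8.
New length even (10). New median = avg of two middle elements.
x = 9: 5 elements are < x, 4 elements are > x.
New sorted list: [-15, -10, -7, 1, 8, 9, 18, 24, 25, 29]
New median = 17/2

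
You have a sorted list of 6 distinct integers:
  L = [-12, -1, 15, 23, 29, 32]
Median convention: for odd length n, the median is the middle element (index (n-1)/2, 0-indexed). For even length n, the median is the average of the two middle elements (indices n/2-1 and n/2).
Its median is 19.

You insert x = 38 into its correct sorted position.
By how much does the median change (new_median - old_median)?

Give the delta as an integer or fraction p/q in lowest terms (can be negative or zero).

Old median = 19
After inserting x = 38: new sorted = [-12, -1, 15, 23, 29, 32, 38]
New median = 23
Delta = 23 - 19 = 4

Answer: 4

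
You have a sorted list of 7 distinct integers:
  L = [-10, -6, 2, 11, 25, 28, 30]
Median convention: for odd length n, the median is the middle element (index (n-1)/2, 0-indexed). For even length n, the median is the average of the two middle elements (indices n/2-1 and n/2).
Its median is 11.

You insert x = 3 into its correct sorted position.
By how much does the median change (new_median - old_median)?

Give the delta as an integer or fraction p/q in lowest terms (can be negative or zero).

Old median = 11
After inserting x = 3: new sorted = [-10, -6, 2, 3, 11, 25, 28, 30]
New median = 7
Delta = 7 - 11 = -4

Answer: -4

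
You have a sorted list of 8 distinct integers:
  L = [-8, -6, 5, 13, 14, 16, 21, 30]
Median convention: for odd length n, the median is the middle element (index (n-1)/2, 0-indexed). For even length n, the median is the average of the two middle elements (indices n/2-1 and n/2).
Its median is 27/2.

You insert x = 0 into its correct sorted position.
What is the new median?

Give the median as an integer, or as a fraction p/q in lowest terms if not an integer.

Old list (sorted, length 8): [-8, -6, 5, 13, 14, 16, 21, 30]
Old median = 27/2
Insert x = 0
Old length even (8). Middle pair: indices 3,4 = 13,14.
New length odd (9). New median = single middle element.
x = 0: 2 elements are < x, 6 elements are > x.
New sorted list: [-8, -6, 0, 5, 13, 14, 16, 21, 30]
New median = 13

Answer: 13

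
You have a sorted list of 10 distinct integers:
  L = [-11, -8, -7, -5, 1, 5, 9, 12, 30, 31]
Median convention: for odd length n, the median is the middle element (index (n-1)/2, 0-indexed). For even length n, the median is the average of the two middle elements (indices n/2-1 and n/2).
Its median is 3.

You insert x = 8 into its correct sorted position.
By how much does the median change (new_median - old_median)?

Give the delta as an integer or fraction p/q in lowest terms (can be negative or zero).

Old median = 3
After inserting x = 8: new sorted = [-11, -8, -7, -5, 1, 5, 8, 9, 12, 30, 31]
New median = 5
Delta = 5 - 3 = 2

Answer: 2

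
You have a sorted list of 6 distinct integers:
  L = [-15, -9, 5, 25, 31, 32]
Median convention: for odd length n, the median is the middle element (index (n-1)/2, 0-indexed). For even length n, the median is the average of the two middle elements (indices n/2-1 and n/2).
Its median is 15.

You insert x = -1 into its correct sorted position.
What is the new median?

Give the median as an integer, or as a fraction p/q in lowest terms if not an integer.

Old list (sorted, length 6): [-15, -9, 5, 25, 31, 32]
Old median = 15
Insert x = -1
Old length even (6). Middle pair: indices 2,3 = 5,25.
New length odd (7). New median = single middle element.
x = -1: 2 elements are < x, 4 elements are > x.
New sorted list: [-15, -9, -1, 5, 25, 31, 32]
New median = 5

Answer: 5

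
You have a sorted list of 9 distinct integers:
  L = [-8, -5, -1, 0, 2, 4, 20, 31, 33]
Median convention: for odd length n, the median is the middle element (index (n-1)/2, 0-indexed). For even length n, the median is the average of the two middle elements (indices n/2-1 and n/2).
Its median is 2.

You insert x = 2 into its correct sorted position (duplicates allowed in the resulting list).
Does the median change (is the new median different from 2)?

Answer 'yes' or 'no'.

Old median = 2
Insert x = 2
New median = 2
Changed? no

Answer: no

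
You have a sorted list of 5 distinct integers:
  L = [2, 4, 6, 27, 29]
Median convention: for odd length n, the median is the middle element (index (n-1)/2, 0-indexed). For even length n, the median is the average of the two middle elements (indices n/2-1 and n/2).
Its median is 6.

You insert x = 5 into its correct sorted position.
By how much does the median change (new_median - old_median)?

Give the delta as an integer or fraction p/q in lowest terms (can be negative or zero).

Answer: -1/2

Derivation:
Old median = 6
After inserting x = 5: new sorted = [2, 4, 5, 6, 27, 29]
New median = 11/2
Delta = 11/2 - 6 = -1/2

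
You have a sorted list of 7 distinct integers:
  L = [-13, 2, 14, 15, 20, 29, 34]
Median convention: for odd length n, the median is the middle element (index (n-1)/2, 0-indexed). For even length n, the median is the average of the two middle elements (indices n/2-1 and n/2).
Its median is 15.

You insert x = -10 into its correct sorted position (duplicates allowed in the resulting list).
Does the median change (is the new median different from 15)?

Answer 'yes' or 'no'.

Answer: yes

Derivation:
Old median = 15
Insert x = -10
New median = 29/2
Changed? yes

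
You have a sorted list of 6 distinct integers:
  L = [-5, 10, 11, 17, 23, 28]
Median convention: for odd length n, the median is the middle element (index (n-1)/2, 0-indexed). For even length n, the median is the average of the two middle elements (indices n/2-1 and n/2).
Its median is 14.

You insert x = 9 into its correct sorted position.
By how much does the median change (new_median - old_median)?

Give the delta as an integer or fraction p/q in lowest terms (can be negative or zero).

Answer: -3

Derivation:
Old median = 14
After inserting x = 9: new sorted = [-5, 9, 10, 11, 17, 23, 28]
New median = 11
Delta = 11 - 14 = -3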